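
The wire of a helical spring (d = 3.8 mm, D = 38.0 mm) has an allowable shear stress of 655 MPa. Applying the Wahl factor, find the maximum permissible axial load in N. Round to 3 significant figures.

C = D/d = 38.0/3.8 = 10.0000
K_W = (4C−1)/(4C−4) + 0.615/C = 39.000/36.000 + 0.0615 = 1.1448
τ_max = K·8FD/(πd³) → F_max = τ_allow·πd³/(8DK)
F_max = 655·π·3.8³/(8·38.0·1.1448) = 1.1291e+05/348.03 = 324.43 N

324 N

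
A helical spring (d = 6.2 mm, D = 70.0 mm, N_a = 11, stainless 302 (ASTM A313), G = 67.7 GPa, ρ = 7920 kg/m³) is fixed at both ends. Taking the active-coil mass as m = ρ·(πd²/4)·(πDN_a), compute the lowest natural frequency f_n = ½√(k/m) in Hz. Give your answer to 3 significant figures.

37.8 Hz

k = Gd⁴/(8D³N_a) = (67.7×10³)(6.2⁴)/(8·70.0³·11) = 3.3142 N/mm = 3314.2 N/m
Wire length L = πDN_a = π·70.0·11 = 2419 mm
m = ρ·(πd²/4)·L = 7920 × 30.191×10⁻⁶ m² × 2.419 m = 0.57841 kg
f_n = ½√(k/m) = 0.5·√(3314.2/0.57841) = 0.5·√(5729.8) = 37.848 Hz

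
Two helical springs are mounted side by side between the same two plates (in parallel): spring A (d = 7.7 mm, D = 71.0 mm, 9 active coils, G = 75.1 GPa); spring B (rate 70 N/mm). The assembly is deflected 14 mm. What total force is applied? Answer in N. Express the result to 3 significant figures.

1120 N

k_A = Gd⁴/(8D³N_a) = (75.1×10³)(7.7⁴)/(8·71.0³·9) = 10.245 N/mm
Parallel: k_eq = 10.245 + 70 = 80.245 N/mm
F = k_eq·δ = 80.245·14 = 1123.4 N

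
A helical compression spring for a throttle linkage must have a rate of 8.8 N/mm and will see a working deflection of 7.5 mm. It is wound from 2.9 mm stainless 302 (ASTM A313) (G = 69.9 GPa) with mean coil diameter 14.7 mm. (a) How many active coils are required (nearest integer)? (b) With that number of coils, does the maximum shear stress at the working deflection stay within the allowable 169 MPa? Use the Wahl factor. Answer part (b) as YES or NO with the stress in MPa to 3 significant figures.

N_a = Gd⁴/(8D³k) = (69.9×10³)(2.9⁴)/(8·14.7³·8.8) = 22.11 → N_a = 22
Actual rate k = Gd⁴/(8D³·22) = 8.8431 N/mm
Working load F = kδ = 8.8431·7.5 = 66.323 N
C = 14.7/2.9 = 5.0690; K_W = (4C−1)/(4C−4)+0.615/C = 1.3056
τ_max = K_W·8FD/(πd³) = 1.3056·101.8 = 132.91 MPa
τ_max ≤ 169 MPa → acceptable

(a) 22 coils; (b) YES, τ_max = 133 MPa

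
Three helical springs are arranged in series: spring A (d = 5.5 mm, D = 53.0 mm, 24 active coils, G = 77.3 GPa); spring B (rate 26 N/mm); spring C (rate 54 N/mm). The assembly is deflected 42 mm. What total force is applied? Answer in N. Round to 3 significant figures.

91.1 N

k_A = Gd⁴/(8D³N_a) = (77.3×10³)(5.5⁴)/(8·53.0³·24) = 2.4746 N/mm
Series: 1/k_eq = 1/2.4746 + 1/26 + 1/54 = 0.46109; k_eq = 2.1688 N/mm
F = k_eq·δ = 2.1688·42 = 91.089 N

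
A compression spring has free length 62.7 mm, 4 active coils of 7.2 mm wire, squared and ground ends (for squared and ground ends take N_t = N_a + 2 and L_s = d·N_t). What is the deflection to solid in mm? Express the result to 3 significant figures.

19.5 mm

N_t = 6; L_s = 7.2·6 = 43.2 mm
δ_solid = L₀ − L_s = 62.7 − 43.2 = 19.5 mm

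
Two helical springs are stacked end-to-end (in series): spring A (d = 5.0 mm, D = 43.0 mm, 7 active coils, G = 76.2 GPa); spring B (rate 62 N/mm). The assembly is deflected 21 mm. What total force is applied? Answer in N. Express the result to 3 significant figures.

k_A = Gd⁴/(8D³N_a) = (76.2×10³)(5.0⁴)/(8·43.0³·7) = 10.696 N/mm
Series: 1/k_eq = 1/10.696 + 1/62 = 0.10962; k_eq = 9.1226 N/mm
F = k_eq·δ = 9.1226·21 = 191.58 N

192 N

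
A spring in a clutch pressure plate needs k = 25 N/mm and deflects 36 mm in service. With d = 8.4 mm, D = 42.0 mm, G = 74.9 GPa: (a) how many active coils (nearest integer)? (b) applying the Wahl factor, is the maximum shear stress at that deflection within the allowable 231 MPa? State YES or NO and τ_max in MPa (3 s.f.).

(a) 25 coils; (b) YES, τ_max = 214 MPa

N_a = Gd⁴/(8D³k) = (74.9×10³)(8.4⁴)/(8·42.0³·25) = 25.17 → N_a = 25
Actual rate k = Gd⁴/(8D³·25) = 25.166 N/mm
Working load F = kδ = 25.166·36 = 905.99 N
C = 42.0/8.4 = 5.0000; K_W = (4C−1)/(4C−4)+0.615/C = 1.3105
τ_max = K_W·8FD/(πd³) = 1.3105·163.48 = 214.25 MPa
τ_max ≤ 231 MPa → acceptable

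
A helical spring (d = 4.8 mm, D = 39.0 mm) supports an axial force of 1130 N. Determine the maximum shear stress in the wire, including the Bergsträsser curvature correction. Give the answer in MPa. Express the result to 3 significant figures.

Spring index C = D/d = 39.0/4.8 = 8.1250
K_B = (4C+2)/(4C−3) = 34.500/29.500 = 1.1695
τ₀ = 8FD/(πd³) = 8·1130·39.0/(π·4.8³) = 352560/347.44 = 1014.8 MPa
τ_max = K·τ₀ = 1.1695 × 1014.8 = 1186.7 MPa

1190 MPa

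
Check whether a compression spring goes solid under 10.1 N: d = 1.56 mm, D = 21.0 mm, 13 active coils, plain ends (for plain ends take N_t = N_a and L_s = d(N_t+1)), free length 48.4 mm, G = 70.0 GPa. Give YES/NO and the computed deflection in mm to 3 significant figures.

k = Gd⁴/(8D³N_a) = (70.0×10³)(1.56⁴)/(8·21.0³·13) = 0.43043 N/mm
N_t = 13; L_s = 1.56·14 = 21.84 mm; δ_solid = L₀ − L_s = 48.4 − 21.84 = 26.56 mm
δ = F/k = 10.1/0.43043 = 23.465 mm
δ < δ_solid → spring does not go solid

NO, δ = 23.5 mm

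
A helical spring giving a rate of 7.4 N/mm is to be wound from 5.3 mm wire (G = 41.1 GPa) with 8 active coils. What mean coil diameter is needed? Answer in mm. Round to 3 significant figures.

D = (Gd⁴/(8N_a·k))^(1/3) = (41.1×10³·5.3⁴/(8·8·7.4))^(1/3)
  = (68475.2)^(1/3) = 40.9114 mm

40.9 mm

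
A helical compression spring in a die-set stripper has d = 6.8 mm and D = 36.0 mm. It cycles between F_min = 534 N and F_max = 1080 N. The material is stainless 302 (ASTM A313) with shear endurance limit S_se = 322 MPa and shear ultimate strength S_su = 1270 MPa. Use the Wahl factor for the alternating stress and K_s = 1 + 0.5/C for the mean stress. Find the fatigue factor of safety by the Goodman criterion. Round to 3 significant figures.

1.92

C = D/d = 36.0/6.8 = 5.2941; K_W = (4C−1)/(4C−4)+0.615/C = 1.2908; K_s = 1+0.5/C = 1.0944
F_a = (F_max−F_min)/2 = 273 N; F_m = (F_max+F_min)/2 = 807 N
τ_a = K_W·8F_aD/(πd³) = 1.2908 × 79.594 = 102.74 MPa
τ_m = K_s·8F_mD/(πd³) = 1.0944 × 235.28 = 257.5 MPa
Goodman: 1/n_f = τ_a/S_se + τ_m/S_su = 102.74/322 + 257.5/1270 = 0.31907 + 0.20276 = 0.52183
n_f = 1/0.52183 = 1.916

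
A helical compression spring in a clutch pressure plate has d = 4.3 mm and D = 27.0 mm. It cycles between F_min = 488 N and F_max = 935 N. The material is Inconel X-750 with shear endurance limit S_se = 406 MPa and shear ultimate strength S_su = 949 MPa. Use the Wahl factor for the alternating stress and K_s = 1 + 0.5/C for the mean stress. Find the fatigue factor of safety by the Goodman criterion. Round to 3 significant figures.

0.775

C = D/d = 27.0/4.3 = 6.2791; K_W = (4C−1)/(4C−4)+0.615/C = 1.2400; K_s = 1+0.5/C = 1.0796
F_a = (F_max−F_min)/2 = 223.5 N; F_m = (F_max+F_min)/2 = 711.5 N
τ_a = K_W·8F_aD/(πd³) = 1.2400 × 193.28 = 239.66 MPa
τ_m = K_s·8F_mD/(πd³) = 1.0796 × 615.28 = 664.28 MPa
Goodman: 1/n_f = τ_a/S_se + τ_m/S_su = 239.66/406 + 664.28/949 = 0.59031 + 0.69997 = 1.2903
n_f = 1/1.2903 = 0.775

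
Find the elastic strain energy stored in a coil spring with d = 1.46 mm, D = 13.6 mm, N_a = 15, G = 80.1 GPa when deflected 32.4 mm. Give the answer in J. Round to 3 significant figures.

k = Gd⁴/(8D³N_a) = (80.1×10³)(1.46⁴)/(8·13.6³·15) = 1.2057 N/mm
U = ½kδ² = 0.5 × 1.2057 × 32.4² = 632.86 N·mm = 0.63286 J

0.633 J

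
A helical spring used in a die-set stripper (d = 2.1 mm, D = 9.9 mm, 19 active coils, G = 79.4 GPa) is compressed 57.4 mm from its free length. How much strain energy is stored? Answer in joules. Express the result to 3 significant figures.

k = Gd⁴/(8D³N_a) = (79.4×10³)(2.1⁴)/(8·9.9³·19) = 10.47 N/mm
U = ½kδ² = 0.5 × 10.47 × 57.4² = 17248 N·mm = 17.248 J

17.2 J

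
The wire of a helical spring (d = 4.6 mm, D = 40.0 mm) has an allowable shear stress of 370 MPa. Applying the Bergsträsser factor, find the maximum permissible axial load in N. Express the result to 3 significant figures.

306 N

C = D/d = 40.0/4.6 = 8.6957
K_B = (4C+2)/(4C−3) = 36.783/31.783 = 1.1573
τ_max = K·8FD/(πd³) → F_max = τ_allow·πd³/(8DK)
F_max = 370·π·4.6³/(8·40.0·1.1573) = 1.1314e+05/370.34 = 305.51 N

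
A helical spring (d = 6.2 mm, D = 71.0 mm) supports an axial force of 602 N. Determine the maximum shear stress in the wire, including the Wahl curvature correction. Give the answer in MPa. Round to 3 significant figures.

Spring index C = D/d = 71.0/6.2 = 11.4516
K_W = (4C−1)/(4C−4) + 0.615/C = 44.806/41.806 + 0.0537 = 1.1255
τ₀ = 8FD/(πd³) = 8·602·71.0/(π·6.2³) = 341936/748.73 = 456.69 MPa
τ_max = K·τ₀ = 1.1255 × 456.69 = 513.99 MPa

514 MPa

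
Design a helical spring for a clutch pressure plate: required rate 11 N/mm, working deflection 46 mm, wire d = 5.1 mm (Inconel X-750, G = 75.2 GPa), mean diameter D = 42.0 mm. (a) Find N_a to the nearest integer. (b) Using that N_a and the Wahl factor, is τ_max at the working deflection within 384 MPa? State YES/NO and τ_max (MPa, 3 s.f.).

(a) 8 coils; (b) NO, τ_max = 469 MPa

N_a = Gd⁴/(8D³k) = (75.2×10³)(5.1⁴)/(8·42.0³·11) = 7.803 → N_a = 8
Actual rate k = Gd⁴/(8D³·8) = 10.729 N/mm
Working load F = kδ = 10.729·46 = 493.55 N
C = 42.0/5.1 = 8.2353; K_W = (4C−1)/(4C−4)+0.615/C = 1.1783
τ_max = K_W·8FD/(πd³) = 1.1783·397.93 = 468.9 MPa
τ_max > 384 MPa → exceeds allowable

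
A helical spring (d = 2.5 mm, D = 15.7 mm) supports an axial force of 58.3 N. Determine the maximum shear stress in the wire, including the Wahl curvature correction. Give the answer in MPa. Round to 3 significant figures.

Spring index C = D/d = 15.7/2.5 = 6.2800
K_W = (4C−1)/(4C−4) + 0.615/C = 24.120/21.120 + 0.0979 = 1.2400
τ₀ = 8FD/(πd³) = 8·58.3·15.7/(π·2.5³) = 7322.48/49.087 = 149.17 MPa
τ_max = K·τ₀ = 1.2400 × 149.17 = 184.97 MPa

185 MPa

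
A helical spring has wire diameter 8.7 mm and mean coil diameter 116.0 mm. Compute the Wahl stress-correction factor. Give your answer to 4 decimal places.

C = D/d = 116.0/8.7 = 13.3333
K_W = (4C−1)/(4C−4) + 0.615/C = 52.333/49.333 + 0.0461 = 1.1069

1.1069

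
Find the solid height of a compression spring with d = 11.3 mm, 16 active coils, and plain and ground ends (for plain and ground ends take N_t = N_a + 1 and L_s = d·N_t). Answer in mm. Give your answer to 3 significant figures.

plain and ground ends: N_t = N_a + 1 = 16 + 1 = 17
L_s = d·N_t = 11.3 × 17 = 192.1 mm

192 mm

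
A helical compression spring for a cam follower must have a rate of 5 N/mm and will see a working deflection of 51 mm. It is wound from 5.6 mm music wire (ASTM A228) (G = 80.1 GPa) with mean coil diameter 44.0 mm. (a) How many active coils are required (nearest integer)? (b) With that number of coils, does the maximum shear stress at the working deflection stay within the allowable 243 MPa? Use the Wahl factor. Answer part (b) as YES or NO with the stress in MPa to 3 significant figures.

N_a = Gd⁴/(8D³k) = (80.1×10³)(5.6⁴)/(8·44.0³·5) = 23.12 → N_a = 23
Actual rate k = Gd⁴/(8D³·23) = 5.0258 N/mm
Working load F = kδ = 5.0258·51 = 256.32 N
C = 44.0/5.6 = 7.8571; K_W = (4C−1)/(4C−4)+0.615/C = 1.1876
τ_max = K_W·8FD/(πd³) = 1.1876·163.53 = 194.22 MPa
τ_max ≤ 243 MPa → acceptable

(a) 23 coils; (b) YES, τ_max = 194 MPa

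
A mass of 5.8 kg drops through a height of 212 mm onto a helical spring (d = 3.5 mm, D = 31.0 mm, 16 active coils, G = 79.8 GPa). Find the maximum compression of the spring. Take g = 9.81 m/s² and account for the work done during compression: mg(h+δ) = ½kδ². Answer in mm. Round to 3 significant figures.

108 mm

k = Gd⁴/(8D³N_a) = (79.8×10³)(3.5⁴)/(8·31.0³·16) = 3.1404 N/mm
W = mg = 5.8 × 9.81 = 56.898 N
½kδ² − Wδ − Wh = 0 → δ = (W + √(W² + 2kWh))/k
δ = (56.898 + √(3237.4 + 75760.5))/3.1404 = (56.898 + 281.07)/3.1404 = 107.62 mm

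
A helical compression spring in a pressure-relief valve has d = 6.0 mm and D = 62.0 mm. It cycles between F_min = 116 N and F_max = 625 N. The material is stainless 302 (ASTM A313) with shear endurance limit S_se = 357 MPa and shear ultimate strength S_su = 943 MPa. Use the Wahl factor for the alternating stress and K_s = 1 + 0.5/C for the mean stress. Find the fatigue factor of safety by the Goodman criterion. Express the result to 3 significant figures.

1.12

C = D/d = 62.0/6.0 = 10.3333; K_W = (4C−1)/(4C−4)+0.615/C = 1.1399; K_s = 1+0.5/C = 1.0484
F_a = (F_max−F_min)/2 = 254.5 N; F_m = (F_max+F_min)/2 = 370.5 N
τ_a = K_W·8F_aD/(πd³) = 1.1399 × 186.02 = 212.04 MPa
τ_m = K_s·8F_mD/(πd³) = 1.0484 × 270.81 = 283.91 MPa
Goodman: 1/n_f = τ_a/S_se + τ_m/S_su = 212.04/357 + 283.91/943 = 0.59396 + 0.30108 = 0.89503
n_f = 1/0.89503 = 1.117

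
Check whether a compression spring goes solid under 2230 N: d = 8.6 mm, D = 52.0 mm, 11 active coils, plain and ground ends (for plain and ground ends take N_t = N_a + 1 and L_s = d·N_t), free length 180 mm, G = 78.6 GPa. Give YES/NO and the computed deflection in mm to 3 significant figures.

k = Gd⁴/(8D³N_a) = (78.6×10³)(8.6⁴)/(8·52.0³·11) = 34.748 N/mm
N_t = 12; L_s = 8.6·12 = 103.2 mm; δ_solid = L₀ − L_s = 180 − 103.2 = 76.8 mm
δ = F/k = 2230/34.748 = 64.177 mm
δ < δ_solid → spring does not go solid

NO, δ = 64.2 mm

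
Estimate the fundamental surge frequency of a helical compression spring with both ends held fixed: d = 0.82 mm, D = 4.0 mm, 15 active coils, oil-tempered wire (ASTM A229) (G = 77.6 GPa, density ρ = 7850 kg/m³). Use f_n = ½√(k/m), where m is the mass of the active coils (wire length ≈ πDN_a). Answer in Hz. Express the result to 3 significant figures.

k = Gd⁴/(8D³N_a) = (77.6×10³)(0.82⁴)/(8·4.0³·15) = 4.5683 N/mm = 4568.3 N/m
Wire length L = πDN_a = π·4.0·15 = 188.5 mm
m = ρ·(πd²/4)·L = 7850 × 0.5281×10⁻⁶ m² × 0.1885 m = 0.00078143 kg
f_n = ½√(k/m) = 0.5·√(4568.3/0.00078143) = 0.5·√(5.8461e+06) = 1208.9 Hz

1210 Hz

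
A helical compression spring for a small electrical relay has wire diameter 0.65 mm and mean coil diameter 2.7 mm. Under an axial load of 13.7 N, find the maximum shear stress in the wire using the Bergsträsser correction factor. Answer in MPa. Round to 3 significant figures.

469 MPa

Spring index C = D/d = 2.7/0.65 = 4.1538
K_B = (4C+2)/(4C−3) = 18.615/13.615 = 1.3672
τ₀ = 8FD/(πd³) = 8·13.7·2.7/(π·0.65³) = 295.92/0.86276 = 342.99 MPa
τ_max = K·τ₀ = 1.3672 × 342.99 = 468.95 MPa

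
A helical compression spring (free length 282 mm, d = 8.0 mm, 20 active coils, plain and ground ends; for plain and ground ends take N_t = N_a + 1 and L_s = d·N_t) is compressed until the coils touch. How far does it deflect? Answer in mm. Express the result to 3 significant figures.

114 mm

N_t = 21; L_s = 8.0·21 = 168 mm
δ_solid = L₀ − L_s = 282 − 168 = 114 mm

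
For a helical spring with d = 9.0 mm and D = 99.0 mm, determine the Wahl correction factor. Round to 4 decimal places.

1.1309

C = D/d = 99.0/9.0 = 11.0000
K_W = (4C−1)/(4C−4) + 0.615/C = 43.000/40.000 + 0.0559 = 1.1309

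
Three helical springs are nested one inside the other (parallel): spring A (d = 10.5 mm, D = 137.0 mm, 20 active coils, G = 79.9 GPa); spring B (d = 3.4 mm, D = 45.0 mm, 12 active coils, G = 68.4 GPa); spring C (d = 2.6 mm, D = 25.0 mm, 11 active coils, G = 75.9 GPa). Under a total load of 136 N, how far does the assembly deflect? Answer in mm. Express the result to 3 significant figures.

22.9 mm

k_A = Gd⁴/(8D³N_a) = (79.9×10³)(10.5⁴)/(8·137.0³·20) = 2.3606 N/mm
k_B = Gd⁴/(8D³N_a) = (68.4×10³)(3.4⁴)/(8·45.0³·12) = 1.0449 N/mm
k_C = Gd⁴/(8D³N_a) = (75.9×10³)(2.6⁴)/(8·25.0³·11) = 2.5225 N/mm
Parallel: k_eq = 2.3606 + 1.0449 + 2.5225 = 5.928 N/mm
δ = F/k_eq = 136/5.928 = 22.942 mm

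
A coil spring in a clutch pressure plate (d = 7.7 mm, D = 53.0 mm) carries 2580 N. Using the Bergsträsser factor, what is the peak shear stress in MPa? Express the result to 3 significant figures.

918 MPa

Spring index C = D/d = 53.0/7.7 = 6.8831
K_B = (4C+2)/(4C−3) = 29.532/24.532 = 1.2038
τ₀ = 8FD/(πd³) = 8·2580·53.0/(π·7.7³) = 1.09392e+06/1434.2 = 762.72 MPa
τ_max = K·τ₀ = 1.2038 × 762.72 = 918.17 MPa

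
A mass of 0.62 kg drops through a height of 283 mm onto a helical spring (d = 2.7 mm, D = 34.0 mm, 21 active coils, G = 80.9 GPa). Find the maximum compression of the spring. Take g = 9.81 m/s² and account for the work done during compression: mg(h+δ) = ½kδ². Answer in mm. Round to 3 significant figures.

82.7 mm

k = Gd⁴/(8D³N_a) = (80.9×10³)(2.7⁴)/(8·34.0³·21) = 0.65111 N/mm
W = mg = 0.62 × 9.81 = 6.0822 N
½kδ² − Wδ − Wh = 0 → δ = (W + √(W² + 2kWh))/k
δ = (6.0822 + √(36.993 + 2241.48))/0.65111 = (6.0822 + 47.733)/0.65111 = 82.651 mm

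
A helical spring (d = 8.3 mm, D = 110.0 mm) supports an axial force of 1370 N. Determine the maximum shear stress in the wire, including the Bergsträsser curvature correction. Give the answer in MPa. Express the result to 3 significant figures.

738 MPa

Spring index C = D/d = 110.0/8.3 = 13.2530
K_B = (4C+2)/(4C−3) = 55.012/50.012 = 1.1000
τ₀ = 8FD/(πd³) = 8·1370·110.0/(π·8.3³) = 1.2056e+06/1796.3 = 671.15 MPa
τ_max = K·τ₀ = 1.1000 × 671.15 = 738.25 MPa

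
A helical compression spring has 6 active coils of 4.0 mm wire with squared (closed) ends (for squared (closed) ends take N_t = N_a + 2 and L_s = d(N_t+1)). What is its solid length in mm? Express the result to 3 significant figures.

squared (closed) ends: N_t = N_a + 2 = 6 + 2 = 8
L_s = d·(N_t+1) = 4.0 × 9 = 36 mm

36.0 mm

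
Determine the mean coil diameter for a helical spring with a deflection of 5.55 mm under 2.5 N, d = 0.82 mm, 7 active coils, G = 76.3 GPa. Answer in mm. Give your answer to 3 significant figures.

11.1 mm

Required rate k = F/δ = 2.5/5.55 = 0.45045 N/mm
D = (Gd⁴/(8N_a·k))^(1/3) = (76.3×10³·0.82⁴/(8·7·0.45045))^(1/3)
  = (1367.56)^(1/3) = 11.0998 mm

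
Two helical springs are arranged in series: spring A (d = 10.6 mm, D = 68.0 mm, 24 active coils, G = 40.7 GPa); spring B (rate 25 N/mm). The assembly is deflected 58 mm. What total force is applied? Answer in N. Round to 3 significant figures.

k_A = Gd⁴/(8D³N_a) = (40.7×10³)(10.6⁴)/(8·68.0³·24) = 8.5112 N/mm
Series: 1/k_eq = 1/8.5112 + 1/25 = 0.15749; k_eq = 6.3495 N/mm
F = k_eq·δ = 6.3495·58 = 368.27 N

368 N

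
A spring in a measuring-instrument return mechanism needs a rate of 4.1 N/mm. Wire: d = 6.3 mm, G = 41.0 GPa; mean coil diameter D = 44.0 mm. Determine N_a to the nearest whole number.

N_a = Gd⁴/(8D³k) = (41.0×10³ × 6.3⁴)/(8 × 44.0³ × 4.1)
    = 6.45871e+07 / 2.79404e+06 = 23.12 → 23 coils

23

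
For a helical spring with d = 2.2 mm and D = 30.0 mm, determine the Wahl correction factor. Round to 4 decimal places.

1.1045

C = D/d = 30.0/2.2 = 13.6364
K_W = (4C−1)/(4C−4) + 0.615/C = 53.545/50.545 + 0.0451 = 1.1045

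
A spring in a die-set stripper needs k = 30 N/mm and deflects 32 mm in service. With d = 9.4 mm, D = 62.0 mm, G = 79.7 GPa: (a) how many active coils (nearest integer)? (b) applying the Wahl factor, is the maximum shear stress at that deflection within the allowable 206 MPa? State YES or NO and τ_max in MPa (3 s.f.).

(a) 11 coils; (b) NO, τ_max = 221 MPa

N_a = Gd⁴/(8D³k) = (79.7×10³)(9.4⁴)/(8·62.0³·30) = 10.88 → N_a = 11
Actual rate k = Gd⁴/(8D³·11) = 29.67 N/mm
Working load F = kδ = 29.67·32 = 949.43 N
C = 62.0/9.4 = 6.5957; K_W = (4C−1)/(4C−4)+0.615/C = 1.2273
τ_max = K_W·8FD/(πd³) = 1.2273·180.47 = 221.49 MPa
τ_max > 206 MPa → exceeds allowable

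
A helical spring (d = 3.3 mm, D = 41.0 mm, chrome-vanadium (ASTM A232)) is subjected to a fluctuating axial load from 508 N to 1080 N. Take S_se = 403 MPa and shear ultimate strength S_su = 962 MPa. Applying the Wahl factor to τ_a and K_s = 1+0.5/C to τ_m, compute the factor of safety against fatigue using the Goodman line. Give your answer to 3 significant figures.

C = D/d = 41.0/3.3 = 12.4242; K_W = (4C−1)/(4C−4)+0.615/C = 1.1151; K_s = 1+0.5/C = 1.0402
F_a = (F_max−F_min)/2 = 286 N; F_m = (F_max+F_min)/2 = 794 N
τ_a = K_W·8F_aD/(πd³) = 1.1151 × 830.9 = 926.58 MPa
τ_m = K_s·8F_mD/(πd³) = 1.0402 × 2306.8 = 2399.6 MPa
Goodman: 1/n_f = τ_a/S_se + τ_m/S_su = 926.58/403 + 2399.6/962 = 2.29920 + 2.49438 = 4.7936
n_f = 1/4.7936 = 0.2086

0.209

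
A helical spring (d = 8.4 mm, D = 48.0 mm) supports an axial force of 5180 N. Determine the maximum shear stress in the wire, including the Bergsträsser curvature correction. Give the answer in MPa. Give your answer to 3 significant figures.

Spring index C = D/d = 48.0/8.4 = 5.7143
K_B = (4C+2)/(4C−3) = 24.857/19.857 = 1.2518
τ₀ = 8FD/(πd³) = 8·5180·48.0/(π·8.4³) = 1.98912e+06/1862 = 1068.3 MPa
τ_max = K·τ₀ = 1.2518 × 1068.3 = 1337.2 MPa

1340 MPa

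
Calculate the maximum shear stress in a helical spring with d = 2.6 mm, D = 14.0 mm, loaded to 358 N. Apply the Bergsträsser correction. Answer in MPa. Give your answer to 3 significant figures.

922 MPa

Spring index C = D/d = 14.0/2.6 = 5.3846
K_B = (4C+2)/(4C−3) = 23.538/18.538 = 1.2697
τ₀ = 8FD/(πd³) = 8·358·14.0/(π·2.6³) = 40096/55.217 = 726.16 MPa
τ_max = K·τ₀ = 1.2697 × 726.16 = 922.01 MPa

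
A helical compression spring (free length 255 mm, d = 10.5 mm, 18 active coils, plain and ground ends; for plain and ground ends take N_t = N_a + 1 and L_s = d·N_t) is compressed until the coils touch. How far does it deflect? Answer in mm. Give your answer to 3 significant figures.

55.5 mm

N_t = 19; L_s = 10.5·19 = 199.5 mm
δ_solid = L₀ − L_s = 255 − 199.5 = 55.5 mm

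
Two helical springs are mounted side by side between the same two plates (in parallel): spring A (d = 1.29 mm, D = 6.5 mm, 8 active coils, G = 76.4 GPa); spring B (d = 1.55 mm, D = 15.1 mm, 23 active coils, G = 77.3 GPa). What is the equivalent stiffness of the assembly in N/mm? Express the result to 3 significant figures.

k_A = Gd⁴/(8D³N_a) = (76.4×10³)(1.29⁴)/(8·6.5³·8) = 12.037 N/mm
k_B = Gd⁴/(8D³N_a) = (77.3×10³)(1.55⁴)/(8·15.1³·23) = 0.7043 N/mm
Parallel: k_eq = 12.037 + 0.7043 = 12.742 N/mm

12.7 N/mm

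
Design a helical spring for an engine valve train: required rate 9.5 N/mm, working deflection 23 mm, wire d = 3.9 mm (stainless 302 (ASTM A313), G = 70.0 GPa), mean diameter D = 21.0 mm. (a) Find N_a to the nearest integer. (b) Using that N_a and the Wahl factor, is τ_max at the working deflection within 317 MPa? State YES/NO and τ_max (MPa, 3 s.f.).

N_a = Gd⁴/(8D³k) = (70.0×10³)(3.9⁴)/(8·21.0³·9.5) = 23.01 → N_a = 23
Actual rate k = Gd⁴/(8D³·23) = 9.5034 N/mm
Working load F = kδ = 9.5034·23 = 218.58 N
C = 21.0/3.9 = 5.3846; K_W = (4C−1)/(4C−4)+0.615/C = 1.2853
τ_max = K_W·8FD/(πd³) = 1.2853·197.05 = 253.26 MPa
τ_max ≤ 317 MPa → acceptable

(a) 23 coils; (b) YES, τ_max = 253 MPa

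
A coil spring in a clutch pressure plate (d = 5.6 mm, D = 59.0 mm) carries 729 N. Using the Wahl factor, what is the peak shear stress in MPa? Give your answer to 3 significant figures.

709 MPa

Spring index C = D/d = 59.0/5.6 = 10.5357
K_W = (4C−1)/(4C−4) + 0.615/C = 41.143/38.143 + 0.0584 = 1.1370
τ₀ = 8FD/(πd³) = 8·729·59.0/(π·5.6³) = 344088/551.71 = 623.67 MPa
τ_max = K·τ₀ = 1.1370 × 623.67 = 709.13 MPa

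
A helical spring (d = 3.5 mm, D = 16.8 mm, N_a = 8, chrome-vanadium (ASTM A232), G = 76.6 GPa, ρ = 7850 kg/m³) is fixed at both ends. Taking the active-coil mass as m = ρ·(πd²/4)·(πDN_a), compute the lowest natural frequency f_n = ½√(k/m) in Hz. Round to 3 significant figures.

545 Hz

k = Gd⁴/(8D³N_a) = (76.6×10³)(3.5⁴)/(8·16.8³·8) = 37.879 N/mm = 37879 N/m
Wire length L = πDN_a = π·16.8·8 = 422.23 mm
m = ρ·(πd²/4)·L = 7850 × 9.6211×10⁻⁶ m² × 0.42223 m = 0.031889 kg
f_n = ½√(k/m) = 0.5·√(37879/0.031889) = 0.5·√(1.1878e+06) = 544.93 Hz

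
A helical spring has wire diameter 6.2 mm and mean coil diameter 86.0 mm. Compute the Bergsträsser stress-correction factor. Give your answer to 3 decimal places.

C = D/d = 86.0/6.2 = 13.8710
K_B = (4C+2)/(4C−3) = 57.484/52.484 = 1.0953

1.095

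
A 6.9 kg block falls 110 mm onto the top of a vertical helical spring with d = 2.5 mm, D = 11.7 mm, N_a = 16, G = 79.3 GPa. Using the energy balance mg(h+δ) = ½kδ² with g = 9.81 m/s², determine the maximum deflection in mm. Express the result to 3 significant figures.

36.2 mm

k = Gd⁴/(8D³N_a) = (79.3×10³)(2.5⁴)/(8·11.7³·16) = 15.11 N/mm
W = mg = 6.9 × 9.81 = 67.689 N
½kδ² − Wδ − Wh = 0 → δ = (W + √(W² + 2kWh))/k
δ = (67.689 + √(4581.8 + 225012))/15.11 = (67.689 + 479.16)/15.11 = 36.191 mm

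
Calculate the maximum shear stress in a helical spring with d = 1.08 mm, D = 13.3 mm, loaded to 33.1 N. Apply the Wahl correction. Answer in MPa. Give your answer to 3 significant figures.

Spring index C = D/d = 13.3/1.08 = 12.3148
K_W = (4C−1)/(4C−4) + 0.615/C = 48.259/45.259 + 0.0499 = 1.1162
τ₀ = 8FD/(πd³) = 8·33.1·13.3/(π·1.08³) = 3521.84/3.9575 = 889.91 MPa
τ_max = K·τ₀ = 1.1162 × 889.91 = 993.34 MPa

993 MPa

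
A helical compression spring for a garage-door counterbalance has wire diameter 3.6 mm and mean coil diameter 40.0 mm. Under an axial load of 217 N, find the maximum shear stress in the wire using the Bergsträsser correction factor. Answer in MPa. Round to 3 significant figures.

531 MPa

Spring index C = D/d = 40.0/3.6 = 11.1111
K_B = (4C+2)/(4C−3) = 46.444/41.444 = 1.1206
τ₀ = 8FD/(πd³) = 8·217·40.0/(π·3.6³) = 69440/146.57 = 473.75 MPa
τ_max = K·τ₀ = 1.1206 × 473.75 = 530.91 MPa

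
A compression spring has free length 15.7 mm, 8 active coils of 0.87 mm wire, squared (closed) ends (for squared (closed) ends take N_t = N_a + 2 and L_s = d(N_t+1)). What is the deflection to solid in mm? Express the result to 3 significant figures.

N_t = 10; L_s = 0.87·11 = 9.57 mm
δ_solid = L₀ − L_s = 15.7 − 9.57 = 6.13 mm

6.13 mm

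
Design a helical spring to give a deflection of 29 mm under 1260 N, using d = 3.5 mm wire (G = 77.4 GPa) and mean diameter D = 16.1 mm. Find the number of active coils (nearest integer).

Required rate k = F/δ = 1260/29 = 43.448 N/mm
N_a = Gd⁴/(8D³k) = (77.4×10³ × 3.5⁴)/(8 × 16.1³ × 43.448)
    = 1.16148e+07 / 1.45057e+06 = 8.007 → 8 coils

8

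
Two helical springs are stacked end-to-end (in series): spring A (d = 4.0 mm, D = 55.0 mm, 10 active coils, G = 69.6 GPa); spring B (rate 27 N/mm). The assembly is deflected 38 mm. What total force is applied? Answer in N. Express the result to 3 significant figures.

k_A = Gd⁴/(8D³N_a) = (69.6×10³)(4.0⁴)/(8·55.0³·10) = 1.3387 N/mm
Series: 1/k_eq = 1/1.3387 + 1/27 = 0.78405; k_eq = 1.2754 N/mm
F = k_eq·δ = 1.2754·38 = 48.466 N

48.5 N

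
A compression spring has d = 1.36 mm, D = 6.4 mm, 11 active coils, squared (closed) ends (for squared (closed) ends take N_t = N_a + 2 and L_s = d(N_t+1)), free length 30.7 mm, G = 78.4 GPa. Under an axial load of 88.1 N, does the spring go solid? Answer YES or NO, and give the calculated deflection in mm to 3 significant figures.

k = Gd⁴/(8D³N_a) = (78.4×10³)(1.36⁴)/(8·6.4³·11) = 11.627 N/mm
N_t = 13; L_s = 1.36·14 = 19.04 mm; δ_solid = L₀ − L_s = 30.7 − 19.04 = 11.66 mm
δ = F/k = 88.1/11.627 = 7.5775 mm
δ < δ_solid → spring does not go solid

NO, δ = 7.58 mm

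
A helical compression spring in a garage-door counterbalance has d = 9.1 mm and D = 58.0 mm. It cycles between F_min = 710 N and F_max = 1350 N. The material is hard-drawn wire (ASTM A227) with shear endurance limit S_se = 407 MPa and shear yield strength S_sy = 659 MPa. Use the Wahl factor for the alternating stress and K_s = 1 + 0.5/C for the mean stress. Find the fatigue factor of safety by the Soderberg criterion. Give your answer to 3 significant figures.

1.92

C = D/d = 58.0/9.1 = 6.3736; K_W = (4C−1)/(4C−4)+0.615/C = 1.2361; K_s = 1+0.5/C = 1.0784
F_a = (F_max−F_min)/2 = 320 N; F_m = (F_max+F_min)/2 = 1030 N
τ_a = K_W·8F_aD/(πd³) = 1.2361 × 62.718 = 77.524 MPa
τ_m = K_s·8F_mD/(πd³) = 1.0784 × 201.87 = 217.71 MPa
Soderberg: 1/n_f = τ_a/S_se + τ_m/S_sy = 77.524/407 + 217.71/659 = 0.19048 + 0.33037 = 0.52084
n_f = 1/0.52084 = 1.92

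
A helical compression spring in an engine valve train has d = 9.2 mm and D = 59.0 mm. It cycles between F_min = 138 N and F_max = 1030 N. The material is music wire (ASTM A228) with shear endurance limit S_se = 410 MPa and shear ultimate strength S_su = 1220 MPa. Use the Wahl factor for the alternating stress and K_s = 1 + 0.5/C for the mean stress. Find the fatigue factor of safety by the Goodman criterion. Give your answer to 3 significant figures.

2.79

C = D/d = 59.0/9.2 = 6.4130; K_W = (4C−1)/(4C−4)+0.615/C = 1.2345; K_s = 1+0.5/C = 1.0780
F_a = (F_max−F_min)/2 = 446 N; F_m = (F_max+F_min)/2 = 584 N
τ_a = K_W·8F_aD/(πd³) = 1.2345 × 86.053 = 106.23 MPa
τ_m = K_s·8F_mD/(πd³) = 1.0780 × 112.68 = 121.46 MPa
Goodman: 1/n_f = τ_a/S_se + τ_m/S_su = 106.23/410 + 121.46/1220 = 0.25909 + 0.09956 = 0.35865
n_f = 1/0.35865 = 2.788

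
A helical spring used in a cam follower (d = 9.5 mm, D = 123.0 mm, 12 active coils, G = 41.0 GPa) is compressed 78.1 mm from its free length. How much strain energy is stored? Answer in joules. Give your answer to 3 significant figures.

5.70 J

k = Gd⁴/(8D³N_a) = (41.0×10³)(9.5⁴)/(8·123.0³·12) = 1.8694 N/mm
U = ½kδ² = 0.5 × 1.8694 × 78.1² = 5701.2 N·mm = 5.7012 J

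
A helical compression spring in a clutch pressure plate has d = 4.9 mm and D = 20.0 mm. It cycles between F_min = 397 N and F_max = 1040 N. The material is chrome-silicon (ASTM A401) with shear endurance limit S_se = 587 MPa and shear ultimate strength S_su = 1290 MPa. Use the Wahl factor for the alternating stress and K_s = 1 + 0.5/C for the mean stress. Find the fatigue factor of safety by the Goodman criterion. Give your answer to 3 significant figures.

C = D/d = 20.0/4.9 = 4.0816; K_W = (4C−1)/(4C−4)+0.615/C = 1.3941; K_s = 1+0.5/C = 1.1225
F_a = (F_max−F_min)/2 = 321.5 N; F_m = (F_max+F_min)/2 = 718.5 N
τ_a = K_W·8F_aD/(πd³) = 1.3941 × 139.18 = 194.02 MPa
τ_m = K_s·8F_mD/(πd³) = 1.1225 × 311.03 = 349.14 MPa
Goodman: 1/n_f = τ_a/S_se + τ_m/S_su = 194.02/587 + 349.14/1290 = 0.33052 + 0.27065 = 0.60117
n_f = 1/0.60117 = 1.663

1.66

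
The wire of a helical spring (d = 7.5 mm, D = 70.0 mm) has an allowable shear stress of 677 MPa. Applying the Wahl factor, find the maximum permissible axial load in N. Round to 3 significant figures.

C = D/d = 70.0/7.5 = 9.3333
K_W = (4C−1)/(4C−4) + 0.615/C = 36.333/33.333 + 0.0659 = 1.1559
τ_max = K·8FD/(πd³) → F_max = τ_allow·πd³/(8DK)
F_max = 677·π·7.5³/(8·70.0·1.1559) = 8.9727e+05/647.3 = 1386.2 N

1390 N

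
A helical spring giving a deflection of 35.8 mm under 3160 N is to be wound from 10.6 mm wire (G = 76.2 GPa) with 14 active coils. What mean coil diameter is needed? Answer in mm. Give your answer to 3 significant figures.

46.0 mm

Required rate k = F/δ = 3160/35.8 = 88.268 N/mm
D = (Gd⁴/(8N_a·k))^(1/3) = (76.2×10³·10.6⁴/(8·14·88.268))^(1/3)
  = (97309.7)^(1/3) = 45.9959 mm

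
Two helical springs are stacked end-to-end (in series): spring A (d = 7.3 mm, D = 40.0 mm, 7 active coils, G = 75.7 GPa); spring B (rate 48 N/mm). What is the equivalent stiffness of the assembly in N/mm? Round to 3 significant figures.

26.7 N/mm

k_A = Gd⁴/(8D³N_a) = (75.7×10³)(7.3⁴)/(8·40.0³·7) = 59.982 N/mm
Series: 1/k_eq = 1/59.982 + 1/48 = 0.037505; k_eq = 26.663 N/mm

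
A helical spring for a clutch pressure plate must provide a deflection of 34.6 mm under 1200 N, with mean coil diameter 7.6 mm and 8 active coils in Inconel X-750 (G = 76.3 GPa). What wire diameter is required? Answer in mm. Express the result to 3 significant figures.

1.89 mm

Required rate k = F/δ = 1200/34.6 = 34.682 N/mm
d = (8D³N_a·k / G)^(1/4) = (8·7.6³·8·34.682 / (76.3×10³))^0.25
  = (12.77)^0.25 = 1.8904 mm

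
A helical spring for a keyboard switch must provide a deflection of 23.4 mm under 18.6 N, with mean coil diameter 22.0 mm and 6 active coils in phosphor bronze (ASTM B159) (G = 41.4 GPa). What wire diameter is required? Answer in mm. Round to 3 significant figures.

1.77 mm

Required rate k = F/δ = 18.6/23.4 = 0.79487 N/mm
d = (8D³N_a·k / G)^(1/4) = (8·22.0³·6·0.79487 / (41.4×10³))^0.25
  = (9.8131)^0.25 = 1.7699 mm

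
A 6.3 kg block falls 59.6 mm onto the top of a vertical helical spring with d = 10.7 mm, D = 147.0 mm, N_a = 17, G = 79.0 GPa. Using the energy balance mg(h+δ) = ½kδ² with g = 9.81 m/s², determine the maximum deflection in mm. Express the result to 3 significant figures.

k = Gd⁴/(8D³N_a) = (79.0×10³)(10.7⁴)/(8·147.0³·17) = 2.397 N/mm
W = mg = 6.3 × 9.81 = 61.803 N
½kδ² − Wδ − Wh = 0 → δ = (W + √(W² + 2kWh))/k
δ = (61.803 + √(3819.6 + 17658.6))/2.397 = (61.803 + 146.55)/2.397 = 86.924 mm

86.9 mm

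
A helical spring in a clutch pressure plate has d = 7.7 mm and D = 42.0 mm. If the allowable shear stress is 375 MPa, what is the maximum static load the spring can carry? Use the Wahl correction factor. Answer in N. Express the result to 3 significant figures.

1250 N

C = D/d = 42.0/7.7 = 5.4545
K_W = (4C−1)/(4C−4) + 0.615/C = 20.818/17.818 + 0.1128 = 1.2811
τ_max = K·8FD/(πd³) → F_max = τ_allow·πd³/(8DK)
F_max = 375·π·7.7³/(8·42.0·1.2811) = 5.3784e+05/430.46 = 1249.5 N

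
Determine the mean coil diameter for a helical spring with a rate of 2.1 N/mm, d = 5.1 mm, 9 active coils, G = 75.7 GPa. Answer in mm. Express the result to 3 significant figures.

69.7 mm

D = (Gd⁴/(8N_a·k))^(1/3) = (75.7×10³·5.1⁴/(8·9·2.1))^(1/3)
  = (338707)^(1/3) = 69.7068 mm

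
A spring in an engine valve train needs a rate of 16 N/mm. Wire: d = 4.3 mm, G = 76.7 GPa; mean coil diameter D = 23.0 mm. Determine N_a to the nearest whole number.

17

N_a = Gd⁴/(8D³k) = (76.7×10³ × 4.3⁴)/(8 × 23.0³ × 16)
    = 2.62222e+07 / 1.55738e+06 = 16.84 → 17 coils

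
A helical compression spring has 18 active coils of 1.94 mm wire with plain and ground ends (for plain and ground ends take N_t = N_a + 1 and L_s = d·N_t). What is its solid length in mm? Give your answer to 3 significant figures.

plain and ground ends: N_t = N_a + 1 = 18 + 1 = 19
L_s = d·N_t = 1.94 × 19 = 36.86 mm

36.9 mm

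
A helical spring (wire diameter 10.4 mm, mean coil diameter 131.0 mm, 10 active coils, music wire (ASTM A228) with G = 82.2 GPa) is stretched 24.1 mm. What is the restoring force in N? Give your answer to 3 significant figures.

129 N

k = Gd⁴/(8D³N_a) = (82.2×10³)(10.4⁴)/(8·131.0³·10) = 5.3469 N/mm
F = k·δ = 5.3469 × 24.1 = 128.86 N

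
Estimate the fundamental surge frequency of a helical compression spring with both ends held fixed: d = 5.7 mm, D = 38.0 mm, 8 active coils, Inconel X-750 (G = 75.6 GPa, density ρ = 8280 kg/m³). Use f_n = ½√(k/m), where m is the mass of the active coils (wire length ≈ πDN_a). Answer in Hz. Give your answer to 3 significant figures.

168 Hz

k = Gd⁴/(8D³N_a) = (75.6×10³)(5.7⁴)/(8·38.0³·8) = 22.724 N/mm = 22724 N/m
Wire length L = πDN_a = π·38.0·8 = 955.04 mm
m = ρ·(πd²/4)·L = 8280 × 25.518×10⁻⁶ m² × 0.95504 m = 0.20179 kg
f_n = ½√(k/m) = 0.5·√(22724/0.20179) = 0.5·√(1.1262e+05) = 167.79 Hz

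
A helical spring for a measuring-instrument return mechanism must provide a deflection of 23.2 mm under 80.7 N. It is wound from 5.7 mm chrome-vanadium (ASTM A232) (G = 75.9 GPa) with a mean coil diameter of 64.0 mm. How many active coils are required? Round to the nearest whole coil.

Required rate k = F/δ = 80.7/23.2 = 3.4784 N/mm
N_a = Gd⁴/(8D³k) = (75.9×10³ × 5.7⁴)/(8 × 64.0³ × 3.4784)
    = 8.012e+07 / 7.29483e+06 = 10.98 → 11 coils

11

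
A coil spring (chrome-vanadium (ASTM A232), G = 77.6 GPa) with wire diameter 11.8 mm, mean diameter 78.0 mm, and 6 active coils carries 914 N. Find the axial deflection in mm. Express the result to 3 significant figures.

13.8 mm

k = Gd⁴/(8D³N_a) = (77.6×10³)(11.8⁴)/(8·78.0³·6) = 66.049 N/mm
δ = F/k = 914 / 66.049 = 13.838 mm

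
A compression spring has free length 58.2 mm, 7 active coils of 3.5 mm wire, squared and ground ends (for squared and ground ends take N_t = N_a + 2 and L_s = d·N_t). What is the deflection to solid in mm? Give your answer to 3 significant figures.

N_t = 9; L_s = 3.5·9 = 31.5 mm
δ_solid = L₀ − L_s = 58.2 − 31.5 = 26.7 mm

26.7 mm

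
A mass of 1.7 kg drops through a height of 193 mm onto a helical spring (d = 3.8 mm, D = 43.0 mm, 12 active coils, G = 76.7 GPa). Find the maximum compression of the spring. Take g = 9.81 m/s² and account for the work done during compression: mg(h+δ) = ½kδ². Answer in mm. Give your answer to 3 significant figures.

64.0 mm

k = Gd⁴/(8D³N_a) = (76.7×10³)(3.8⁴)/(8·43.0³·12) = 2.0953 N/mm
W = mg = 1.7 × 9.81 = 16.677 N
½kδ² − Wδ − Wh = 0 → δ = (W + √(W² + 2kWh))/k
δ = (16.677 + √(278.12 + 13488.3))/2.0953 = (16.677 + 117.33)/2.0953 = 63.955 mm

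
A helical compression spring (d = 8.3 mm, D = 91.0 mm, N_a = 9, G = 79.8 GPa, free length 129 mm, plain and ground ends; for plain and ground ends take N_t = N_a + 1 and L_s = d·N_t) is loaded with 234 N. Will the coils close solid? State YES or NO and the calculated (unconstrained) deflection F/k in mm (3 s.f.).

k = Gd⁴/(8D³N_a) = (79.8×10³)(8.3⁴)/(8·91.0³·9) = 6.9801 N/mm
N_t = 10; L_s = 8.3·10 = 83 mm; δ_solid = L₀ − L_s = 129 − 83 = 46 mm
δ = F/k = 234/6.9801 = 33.524 mm
δ < δ_solid → spring does not go solid

NO, δ = 33.5 mm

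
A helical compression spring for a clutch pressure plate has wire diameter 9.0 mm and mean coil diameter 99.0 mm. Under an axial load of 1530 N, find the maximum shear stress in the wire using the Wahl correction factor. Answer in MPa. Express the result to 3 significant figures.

598 MPa

Spring index C = D/d = 99.0/9.0 = 11.0000
K_W = (4C−1)/(4C−4) + 0.615/C = 43.000/40.000 + 0.0559 = 1.1309
τ₀ = 8FD/(πd³) = 8·1530·99.0/(π·9.0³) = 1.21176e+06/2290.2 = 529.1 MPa
τ_max = K·τ₀ = 1.1309 × 529.1 = 598.37 MPa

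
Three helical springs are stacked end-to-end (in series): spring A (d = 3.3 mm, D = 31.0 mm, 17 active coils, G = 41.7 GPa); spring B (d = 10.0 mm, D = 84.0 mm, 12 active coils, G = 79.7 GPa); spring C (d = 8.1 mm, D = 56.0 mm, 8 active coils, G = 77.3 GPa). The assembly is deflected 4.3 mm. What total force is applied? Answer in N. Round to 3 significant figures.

4.65 N

k_A = Gd⁴/(8D³N_a) = (41.7×10³)(3.3⁴)/(8·31.0³·17) = 1.2206 N/mm
k_B = Gd⁴/(8D³N_a) = (79.7×10³)(10.0⁴)/(8·84.0³·12) = 14.007 N/mm
k_C = Gd⁴/(8D³N_a) = (77.3×10³)(8.1⁴)/(8·56.0³·8) = 29.606 N/mm
Series: 1/k_eq = 1/1.2206 + 1/14.007 + 1/29.606 = 0.92445; k_eq = 1.0817 N/mm
F = k_eq·δ = 1.0817·4.3 = 4.6514 N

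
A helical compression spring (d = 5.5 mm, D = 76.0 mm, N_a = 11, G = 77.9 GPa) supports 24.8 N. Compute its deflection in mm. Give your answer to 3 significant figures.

13.4 mm

k = Gd⁴/(8D³N_a) = (77.9×10³)(5.5⁴)/(8·76.0³·11) = 1.8453 N/mm
δ = F/k = 24.8 / 1.8453 = 13.44 mm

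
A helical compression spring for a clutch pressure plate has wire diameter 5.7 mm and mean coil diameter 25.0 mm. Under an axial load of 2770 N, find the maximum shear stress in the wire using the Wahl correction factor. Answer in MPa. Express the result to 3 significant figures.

1300 MPa

Spring index C = D/d = 25.0/5.7 = 4.3860
K_W = (4C−1)/(4C−4) + 0.615/C = 16.544/13.544 + 0.1402 = 1.3617
τ₀ = 8FD/(πd³) = 8·2770·25.0/(π·5.7³) = 554000/581.8 = 952.22 MPa
τ_max = K·τ₀ = 1.3617 × 952.22 = 1296.7 MPa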